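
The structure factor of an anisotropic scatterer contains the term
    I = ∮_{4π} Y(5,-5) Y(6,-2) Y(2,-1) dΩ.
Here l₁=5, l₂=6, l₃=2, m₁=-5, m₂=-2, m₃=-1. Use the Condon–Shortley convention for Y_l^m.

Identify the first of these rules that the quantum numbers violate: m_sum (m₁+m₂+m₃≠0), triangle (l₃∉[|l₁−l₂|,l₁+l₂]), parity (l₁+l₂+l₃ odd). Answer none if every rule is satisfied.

m_sum

azimuthal sum: -5 − 2 − 1 = -8  ✗
1 ≤ 2 ≤ 11 (triangle on l)
L = 5 + 6 + 2 = 13 (odd)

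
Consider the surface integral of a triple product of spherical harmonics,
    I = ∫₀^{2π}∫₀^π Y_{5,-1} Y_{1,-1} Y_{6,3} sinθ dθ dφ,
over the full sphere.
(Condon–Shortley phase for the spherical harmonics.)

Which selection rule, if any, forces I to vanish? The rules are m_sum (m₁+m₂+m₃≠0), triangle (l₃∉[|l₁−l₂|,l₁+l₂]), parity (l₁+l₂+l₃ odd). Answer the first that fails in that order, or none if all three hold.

Σmᵢ = 1  ✗
l₃∈[|l₁−l₂|,l₁+l₂]=[4,6], have l₃=6
Σlᵢ = 12 ⇒ even

m_sum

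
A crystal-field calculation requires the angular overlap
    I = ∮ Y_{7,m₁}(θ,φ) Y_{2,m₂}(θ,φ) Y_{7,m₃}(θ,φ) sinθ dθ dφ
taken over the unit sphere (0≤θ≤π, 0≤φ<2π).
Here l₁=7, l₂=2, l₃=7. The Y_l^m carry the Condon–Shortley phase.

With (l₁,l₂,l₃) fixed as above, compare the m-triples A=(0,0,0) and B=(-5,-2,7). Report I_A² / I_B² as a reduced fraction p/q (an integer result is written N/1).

224/39

l's match ⇒ only the (l;m) 3-j factors differ between A and B.
A: triangle coeff Δ(7,2,7) = 1/185640; Σ_t [0,2]: t=0:+1/2419200 t=1:−1/518400 t=2:+1/2419200 = -1/907200; (3j)²=56/3315 [(7 2 7; 0 0 0)], sign=+1
B: triangle coeff Δ(7,2,7) = 1/185640; Σ_t [0,0]: t=0:+1/1916006400 = 1/1916006400; (3j)²=1/340 [(7 2 7; -5 -2 7)], sign=+1
I_A²/I_B² = (56/3315)/(1/340) = 224/39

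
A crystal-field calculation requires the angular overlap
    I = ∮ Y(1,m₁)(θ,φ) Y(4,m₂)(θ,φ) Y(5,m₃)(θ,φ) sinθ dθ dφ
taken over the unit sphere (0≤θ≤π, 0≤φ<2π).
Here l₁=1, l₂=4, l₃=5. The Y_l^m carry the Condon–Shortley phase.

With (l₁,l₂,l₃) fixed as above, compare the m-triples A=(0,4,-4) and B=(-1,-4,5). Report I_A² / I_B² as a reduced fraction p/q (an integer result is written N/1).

1/5

Shared (l₁,l₂,l₃)=(1,4,5): N and (l;000)² cancel in I_A²/I_B².
A: Δ = 0!·2!·8!/11! = 1/495; Racah Σ t=0..0: t=0:+1/40320 = 1/40320; ⇒ 3j(1 4 5; 0 4 -4)² = 1/55, sgn -1
B: Δ = 0!·2!·8!/11! = 1/495; Racah Σ t=0..0: t=0:+1/80640 = 1/80640; ⇒ 3j(1 4 5; -1 -4 5)² = 1/11, sgn +1
I_A²/I_B² = (1/55)/(1/11) = 1/5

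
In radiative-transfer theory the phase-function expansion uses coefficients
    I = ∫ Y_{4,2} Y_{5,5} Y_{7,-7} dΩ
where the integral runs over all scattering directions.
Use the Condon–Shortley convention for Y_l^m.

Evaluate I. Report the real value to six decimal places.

m-sum 0 ✓  L=16 even ✓  1≤7≤9 ✓
Π(2lᵢ+1) = 9×11×15 = 1485
triangle coeff Δ(4,5,7) = 1/6126120
Σ_t [0,2]: t=0:+1/69120 t=1:−1/20736 t=2:+1/69120 = -1/51840
(3j)²=280/21879 [(4 5 7; 0 0 0)], sign=+1
Σ_t [2,2]: t=2:+1/58060800 = 1/58060800
(3j)²=3/136 [(4 5 7; 2 5 -7)], sign=+1
⇒ 4πI² = 1575/3757
I = (+1)√(1575/3757/(4π)) = 0.18264793

0.182648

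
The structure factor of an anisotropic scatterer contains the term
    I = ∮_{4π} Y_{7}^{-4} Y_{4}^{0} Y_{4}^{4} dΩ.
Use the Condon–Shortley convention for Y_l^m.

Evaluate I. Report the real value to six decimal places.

0.000000

Σlᵢ=15 odd — θ-integrand is odd under cosθ→−cosθ; I=0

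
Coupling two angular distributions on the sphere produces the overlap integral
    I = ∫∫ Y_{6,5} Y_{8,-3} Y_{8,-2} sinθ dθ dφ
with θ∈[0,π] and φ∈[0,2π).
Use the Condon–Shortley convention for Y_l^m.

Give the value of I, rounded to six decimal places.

Checks pass: Σm=0; 22 even; l₃=8∈[2,14].
(2·6+1)(2·8+1)(2·8+1) = 3757
Δ: 6! 6! 10! / 23! → 1/13742520792
sum: t=0:+1/41803776000 t=1:−1/435456000 t=2:+1/39813120 t=3:−1/18662400 t=4:+1/39813120 t=5:−1/435456000 t=6:+1/41803776000 = -11/1393459200
3j²(6 8 8; 0 0 0) = Δ·Π!·Σ² = 600/96577  (sign -1)
sum: t=0:+1/1244160000 t=1:−1/1492992000 = 1/7464960000
3j²(6 8 8; 5 -3 -2) = Δ·Π!·Σ² = 63/96577  (sign +1)
combine: 4πI² = 3757·600/96577·63/96577 = 37800/2482597
take √, sign -1: I = -0.03480870

-0.034809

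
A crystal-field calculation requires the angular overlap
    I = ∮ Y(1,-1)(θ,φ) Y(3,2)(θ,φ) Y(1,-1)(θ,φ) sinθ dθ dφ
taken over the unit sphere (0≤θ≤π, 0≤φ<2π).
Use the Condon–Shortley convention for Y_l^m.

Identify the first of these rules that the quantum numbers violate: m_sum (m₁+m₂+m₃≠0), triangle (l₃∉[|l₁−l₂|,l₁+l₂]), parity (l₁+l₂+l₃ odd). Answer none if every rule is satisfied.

azimuthal sum: -1 + 2 − 1 = 0  ✓
2 ≤ 1 ≤ 4 (triangle on l)  ✗
L = 1 + 3 + 1 = 5 (odd)

triangle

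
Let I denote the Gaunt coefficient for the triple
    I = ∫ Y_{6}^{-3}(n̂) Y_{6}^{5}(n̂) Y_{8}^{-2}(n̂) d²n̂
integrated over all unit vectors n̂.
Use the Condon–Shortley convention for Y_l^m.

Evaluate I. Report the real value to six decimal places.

Checks pass: Σm=0; 20 even; l₃=8∈[0,12].
(2·6+1)(2·6+1)(2·8+1) = 2873
Δ: 4! 8! 8! / 21! → 1/1309458150
sum: t=0:+1/49766400 t=1:−1/3110400 t=2:+1/1327104 t=3:−1/3110400 t=4:+1/49766400 = 1/6635520
3j²(6 6 8; 0 0 0) = Δ·Π!·Σ² = 350/46189  (sign +1)
sum: t=3:−1/348364800 t=4:+1/87091200 = 1/116121600
3j²(6 6 8; -3 5 -2) = Δ·Π!·Σ² = 54/4199  (sign +1)
combine: 4πI² = 2873·350/46189·54/4199 = 18900/67507
take √, sign +1: I = 0.14926279

0.149263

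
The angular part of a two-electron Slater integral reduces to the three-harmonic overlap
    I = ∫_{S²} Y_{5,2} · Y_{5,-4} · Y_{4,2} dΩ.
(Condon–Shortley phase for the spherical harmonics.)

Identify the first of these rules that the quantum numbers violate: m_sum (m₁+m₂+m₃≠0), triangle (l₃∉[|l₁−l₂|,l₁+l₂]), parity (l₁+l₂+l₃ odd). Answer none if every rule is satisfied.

none

Σmᵢ = 0  ✓
l₃∈[|l₁−l₂|,l₁+l₂]=[0,10], have l₃=4  ✓
Σlᵢ = 14 ⇒ even  ✓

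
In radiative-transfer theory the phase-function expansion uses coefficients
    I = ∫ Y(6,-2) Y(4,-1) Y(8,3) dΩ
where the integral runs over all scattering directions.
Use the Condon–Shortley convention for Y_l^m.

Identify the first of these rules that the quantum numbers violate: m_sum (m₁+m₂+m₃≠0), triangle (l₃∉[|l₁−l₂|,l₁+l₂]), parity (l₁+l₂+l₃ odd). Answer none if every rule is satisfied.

none

azimuthal sum: -2 − 1 + 3 = 0  ✓
2 ≤ 8 ≤ 10 (triangle on l)  ✓
L = 6 + 4 + 8 = 18 (even)  ✓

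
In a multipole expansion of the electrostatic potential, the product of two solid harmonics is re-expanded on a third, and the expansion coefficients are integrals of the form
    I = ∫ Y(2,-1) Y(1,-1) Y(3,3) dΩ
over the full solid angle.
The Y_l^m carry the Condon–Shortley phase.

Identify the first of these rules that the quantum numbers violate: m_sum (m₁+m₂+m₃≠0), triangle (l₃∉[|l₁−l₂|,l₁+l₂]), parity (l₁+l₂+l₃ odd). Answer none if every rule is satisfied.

m_sum

m₁+m₂+m₃ = -1 − 1 + 3 = 1  ✗
triangle: |2−1|=1 ≤ l₃=3 ≤ 2+1=3
parity: l₁+l₂+l₃ = 6 is even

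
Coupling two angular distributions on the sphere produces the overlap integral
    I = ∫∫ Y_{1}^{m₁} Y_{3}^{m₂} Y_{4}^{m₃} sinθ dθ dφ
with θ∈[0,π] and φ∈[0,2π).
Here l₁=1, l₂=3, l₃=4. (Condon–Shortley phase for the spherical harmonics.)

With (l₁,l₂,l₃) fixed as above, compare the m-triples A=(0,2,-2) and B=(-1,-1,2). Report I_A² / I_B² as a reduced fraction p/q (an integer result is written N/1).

4/5

Same 1,3,4: normalisation and zero-m 3j drop out of the ratio.
A: Δ: 0! 2! 6! / 9! → 1/252; sum: t=0:+1/120 = 1/120; 3j²(1 3 4; 0 2 -2) = Δ·Π!·Σ² = 1/21  (sign +1)
B: Δ: 0! 2! 6! / 9! → 1/252; sum: t=0:+1/96 = 1/96; 3j²(1 3 4; -1 -1 2) = Δ·Π!·Σ² = 5/84  (sign +1)
I_A²/I_B² = (1/21)/(5/84) = 4/5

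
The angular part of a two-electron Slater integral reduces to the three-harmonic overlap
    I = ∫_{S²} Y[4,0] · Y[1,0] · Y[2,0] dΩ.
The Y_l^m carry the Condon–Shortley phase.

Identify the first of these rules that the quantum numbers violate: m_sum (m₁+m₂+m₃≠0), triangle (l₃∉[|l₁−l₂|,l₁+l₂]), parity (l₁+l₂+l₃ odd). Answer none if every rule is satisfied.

m₁+m₂+m₃ = 0 + 0 + 0 = 0  ✓
triangle: |4−1|=3 ≤ l₃=2 ≤ 4+1=5  ✗
parity: l₁+l₂+l₃ = 7 is odd

triangle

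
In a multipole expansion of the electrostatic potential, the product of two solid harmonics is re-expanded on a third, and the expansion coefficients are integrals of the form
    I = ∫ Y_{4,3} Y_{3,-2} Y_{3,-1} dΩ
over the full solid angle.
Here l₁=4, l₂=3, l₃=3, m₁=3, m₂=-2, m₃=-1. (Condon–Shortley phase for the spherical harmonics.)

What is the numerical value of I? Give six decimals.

Checks pass: Σm=0; 10 even; l₃=3∈[1,7].
(2·4+1)(2·3+1)(2·3+1) = 441
Δ: 4! 4! 2! / 11! → 1/34650
sum: t=1:−1/72 t=2:+1/16 t=3:−1/72 = 5/144
3j²(4 3 3; 0 0 0) = Δ·Π!·Σ² = 2/77  (sign -1)
sum: t=0:+1/144 t=1:−1/288 = 1/288
3j²(4 3 3; 3 -2 -1) = Δ·Π!·Σ² = 1/99  (sign +1)
combine: 4πI² = 441·2/77·1/99 = 14/121
take √, sign -1: I = -0.09595473

-0.095955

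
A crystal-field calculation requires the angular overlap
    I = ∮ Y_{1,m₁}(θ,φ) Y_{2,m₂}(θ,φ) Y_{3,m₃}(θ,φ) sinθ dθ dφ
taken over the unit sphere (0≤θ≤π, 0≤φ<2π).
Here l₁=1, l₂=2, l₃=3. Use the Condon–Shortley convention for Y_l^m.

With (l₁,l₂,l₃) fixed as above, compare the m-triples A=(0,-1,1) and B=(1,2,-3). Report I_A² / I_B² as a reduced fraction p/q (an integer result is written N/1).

Shared (l₁,l₂,l₃)=(1,2,3): N and (l;000)² cancel in I_A²/I_B².
A: Δ = 0!·2!·4!/7! = 1/105; Racah Σ t=0..0: t=0:+1/6 = 1/6; ⇒ 3j(1 2 3; 0 -1 1)² = 8/105, sgn +1
B: Δ = 0!·2!·4!/7! = 1/105; Racah Σ t=0..0: t=0:+1/48 = 1/48; ⇒ 3j(1 2 3; 1 2 -3)² = 1/7, sgn +1
I_A²/I_B² = (8/105)/(1/7) = 8/15

8/15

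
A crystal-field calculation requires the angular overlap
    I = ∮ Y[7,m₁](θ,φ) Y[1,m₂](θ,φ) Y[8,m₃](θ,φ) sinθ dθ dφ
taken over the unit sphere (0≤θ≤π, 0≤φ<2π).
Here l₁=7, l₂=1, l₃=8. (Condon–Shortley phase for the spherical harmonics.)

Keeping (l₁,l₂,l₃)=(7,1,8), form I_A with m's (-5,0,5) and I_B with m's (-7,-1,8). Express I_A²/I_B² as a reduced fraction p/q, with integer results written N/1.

Same 7,1,8: normalisation and zero-m 3j drop out of the ratio.
A: Δ: 0! 14! 2! / 17! → 1/2040; sum: t=0:+1/958003200 = 1/958003200; 3j²(7 1 8; -5 0 5) = Δ·Π!·Σ² = 13/680  (sign -1)
B: Δ: 0! 14! 2! / 17! → 1/2040; sum: t=0:+1/174356582400 = 1/174356582400; 3j²(7 1 8; -7 -1 8) = Δ·Π!·Σ² = 1/17  (sign +1)
I_A²/I_B² = (13/680)/(1/17) = 13/40

13/40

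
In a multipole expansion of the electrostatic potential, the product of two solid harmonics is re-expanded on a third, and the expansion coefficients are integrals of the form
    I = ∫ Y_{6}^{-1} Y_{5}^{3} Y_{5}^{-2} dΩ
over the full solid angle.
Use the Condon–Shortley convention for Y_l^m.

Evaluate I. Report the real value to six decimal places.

0.016235

m-sum 0 ✓  L=16 even ✓  1≤5≤11 ✓
Π(2lᵢ+1) = 13×11×11 = 1573
triangle coeff Δ(6,5,5) = 1/28588560
Σ_t [1,5]: t=1:−1/345600 t=2:+1/13824 t=3:−1/5184 t=4:+1/13824 t=5:−1/345600 = -7/129600
(3j)²=80/7293 [(6 5 5; 0 0 0)], sign=+1
Σ_t [4,6]: t=4:+1/41472 t=5:−1/34560 t=6:+1/345600 = -1/518400
(3j)²=7/36465 [(6 5 5; -1 3 -2)], sign=+1
⇒ 4πI² = 112/33813
I = (+1)√(112/33813/(4π)) = 0.01623537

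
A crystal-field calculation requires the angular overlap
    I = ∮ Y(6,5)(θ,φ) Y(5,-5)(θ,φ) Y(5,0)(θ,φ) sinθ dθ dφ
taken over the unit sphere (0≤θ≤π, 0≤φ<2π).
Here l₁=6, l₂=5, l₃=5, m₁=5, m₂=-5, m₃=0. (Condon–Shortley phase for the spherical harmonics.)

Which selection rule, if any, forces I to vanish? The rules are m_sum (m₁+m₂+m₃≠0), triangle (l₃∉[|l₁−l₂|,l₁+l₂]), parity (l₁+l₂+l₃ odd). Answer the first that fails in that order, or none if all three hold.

none

azimuthal sum: 5 − 5 + 0 = 0  ✓
1 ≤ 5 ≤ 11 (triangle on l)  ✓
L = 6 + 5 + 5 = 16 (even)  ✓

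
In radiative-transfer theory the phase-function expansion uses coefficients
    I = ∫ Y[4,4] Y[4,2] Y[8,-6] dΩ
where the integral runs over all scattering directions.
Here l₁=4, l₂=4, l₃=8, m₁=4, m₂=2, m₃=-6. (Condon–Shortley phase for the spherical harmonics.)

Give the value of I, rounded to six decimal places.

m-sum 0 ✓  L=16 even ✓  0≤8≤8 ✓
Π(2lᵢ+1) = 9×9×17 = 1377
triangle coeff Δ(4,4,8) = 1/218790
Σ_t [0,0]: t=0:+1/331776 = 1/331776
(3j)²=490/21879 [(4 4 8; 0 0 0)], sign=+1
Σ_t [0,0]: t=0:+1/58060800 = 1/58060800
(3j)²=7/510 [(4 4 8; 4 2 -6)], sign=+1
⇒ 4πI² = 1029/2431
I = (+1)√(1029/2431/(4π)) = 0.18353136

0.183531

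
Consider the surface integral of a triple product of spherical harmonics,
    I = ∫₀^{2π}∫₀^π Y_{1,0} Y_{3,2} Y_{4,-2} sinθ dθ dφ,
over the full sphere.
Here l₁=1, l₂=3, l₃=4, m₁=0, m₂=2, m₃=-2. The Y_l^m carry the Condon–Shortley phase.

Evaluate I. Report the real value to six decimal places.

Checks pass: Σm=0; 8 even; l₃=4∈[2,4].
(2·1+1)(2·3+1)(2·4+1) = 189
Δ: 0! 2! 6! / 9! → 1/252
sum: t=0:+1/36 = 1/36
3j²(1 3 4; 0 0 0) = Δ·Π!·Σ² = 4/63  (sign +1)
sum: t=0:+1/120 = 1/120
3j²(1 3 4; 0 2 -2) = Δ·Π!·Σ² = 1/21  (sign +1)
combine: 4πI² = 189·4/63·1/21 = 4/7
take √, sign +1: I = 0.21324362

0.213244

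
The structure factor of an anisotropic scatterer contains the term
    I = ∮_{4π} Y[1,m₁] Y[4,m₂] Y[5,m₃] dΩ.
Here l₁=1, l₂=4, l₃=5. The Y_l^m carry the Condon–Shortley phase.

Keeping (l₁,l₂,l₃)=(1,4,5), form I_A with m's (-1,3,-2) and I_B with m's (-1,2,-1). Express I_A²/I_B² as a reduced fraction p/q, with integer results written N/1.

1/2

Same 1,4,5: normalisation and zero-m 3j drop out of the ratio.
A: Δ: 0! 2! 8! / 11! → 1/495; sum: t=0:+1/10080 = 1/10080; 3j²(1 4 5; -1 3 -2) = Δ·Π!·Σ² = 1/165  (sign -1)
B: Δ: 0! 2! 8! / 11! → 1/495; sum: t=0:+1/2880 = 1/2880; 3j²(1 4 5; -1 2 -1) = Δ·Π!·Σ² = 2/165  (sign +1)
I_A²/I_B² = (1/165)/(2/165) = 1/2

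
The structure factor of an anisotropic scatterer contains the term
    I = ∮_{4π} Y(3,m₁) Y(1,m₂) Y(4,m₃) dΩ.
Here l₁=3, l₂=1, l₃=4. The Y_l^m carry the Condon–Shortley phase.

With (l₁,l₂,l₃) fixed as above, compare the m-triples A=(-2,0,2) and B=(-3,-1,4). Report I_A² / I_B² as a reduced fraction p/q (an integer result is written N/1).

3/7

Shared (l₁,l₂,l₃)=(3,1,4): N and (l;000)² cancel in I_A²/I_B².
A: Δ = 0!·6!·2!/9! = 1/252; Racah Σ t=0..0: t=0:+1/120 = 1/120; ⇒ 3j(3 1 4; -2 0 2)² = 1/21, sgn +1
B: Δ = 0!·6!·2!/9! = 1/252; Racah Σ t=0..0: t=0:+1/1440 = 1/1440; ⇒ 3j(3 1 4; -3 -1 4)² = 1/9, sgn +1
I_A²/I_B² = (1/21)/(1/9) = 3/7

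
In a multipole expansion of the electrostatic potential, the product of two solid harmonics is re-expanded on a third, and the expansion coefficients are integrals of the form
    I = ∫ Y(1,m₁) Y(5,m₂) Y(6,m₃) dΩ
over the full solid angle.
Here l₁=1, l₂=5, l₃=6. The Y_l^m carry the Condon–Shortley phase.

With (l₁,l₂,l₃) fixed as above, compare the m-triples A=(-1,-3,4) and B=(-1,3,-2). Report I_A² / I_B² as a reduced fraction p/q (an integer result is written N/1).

Same 1,5,6: normalisation and zero-m 3j drop out of the ratio.
A: Δ: 0! 2! 10! / 13! → 1/858; sum: t=0:+1/161280 = 1/161280; 3j²(1 5 6; -1 -3 4) = Δ·Π!·Σ² = 15/286  (sign +1)
B: Δ: 0! 2! 10! / 13! → 1/858; sum: t=0:+1/161280 = 1/161280; 3j²(1 5 6; -1 3 -2) = Δ·Π!·Σ² = 1/143  (sign +1)
I_A²/I_B² = (15/286)/(1/143) = 15/2

15/2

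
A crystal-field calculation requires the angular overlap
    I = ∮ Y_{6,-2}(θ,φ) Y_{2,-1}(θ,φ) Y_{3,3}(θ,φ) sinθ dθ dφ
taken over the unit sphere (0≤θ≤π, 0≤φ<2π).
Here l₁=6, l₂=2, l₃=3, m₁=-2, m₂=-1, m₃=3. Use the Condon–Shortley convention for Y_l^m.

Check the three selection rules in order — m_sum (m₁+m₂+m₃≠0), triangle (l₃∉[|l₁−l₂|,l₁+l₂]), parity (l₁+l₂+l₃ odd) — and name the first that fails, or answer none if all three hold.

triangle

azimuthal sum: -2 − 1 + 3 = 0  ✓
4 ≤ 3 ≤ 8 (triangle on l)  ✗
L = 6 + 2 + 3 = 11 (odd)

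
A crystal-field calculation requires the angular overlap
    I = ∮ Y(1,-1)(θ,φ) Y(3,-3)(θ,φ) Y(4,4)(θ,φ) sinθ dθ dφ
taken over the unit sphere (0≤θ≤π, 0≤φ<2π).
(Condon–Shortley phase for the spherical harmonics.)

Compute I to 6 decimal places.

0.325735

Checks pass: Σm=0; 8 even; l₃=4∈[2,4].
(2·1+1)(2·3+1)(2·4+1) = 189
Δ: 0! 2! 6! / 9! → 1/252
sum: t=0:+1/36 = 1/36
3j²(1 3 4; 0 0 0) = Δ·Π!·Σ² = 4/63  (sign +1)
sum: t=0:+1/1440 = 1/1440
3j²(1 3 4; -1 -3 4) = Δ·Π!·Σ² = 1/9  (sign +1)
combine: 4πI² = 189·4/63·1/9 = 4/3
take √, sign +1: I = 0.32573501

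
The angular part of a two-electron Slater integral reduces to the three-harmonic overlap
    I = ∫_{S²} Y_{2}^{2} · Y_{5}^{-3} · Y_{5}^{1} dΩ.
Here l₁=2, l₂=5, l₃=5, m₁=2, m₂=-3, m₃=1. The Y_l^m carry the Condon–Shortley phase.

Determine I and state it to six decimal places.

0.171169

m-sum 0 ✓  L=12 even ✓  3≤5≤7 ✓
Π(2lᵢ+1) = 5×11×11 = 605
triangle coeff Δ(2,5,5) = 1/38610
Σ_t [0,2]: t=0:+1/2880 t=1:−1/576 t=2:+1/2880 = -1/960
(3j)²=10/429 [(2 5 5; 0 0 0)], sign=+1
Σ_t [0,0]: t=0:+1/5760 = 1/5760
(3j)²=56/2145 [(2 5 5; 2 -3 1)], sign=+1
⇒ 4πI² = 560/1521
I = (+1)√(560/1521/(4π)) = 0.17116875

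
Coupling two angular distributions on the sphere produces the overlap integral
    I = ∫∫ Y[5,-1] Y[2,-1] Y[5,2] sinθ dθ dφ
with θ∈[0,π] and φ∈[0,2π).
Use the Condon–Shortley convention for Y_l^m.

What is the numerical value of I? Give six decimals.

0.104819

Checks pass: Σm=0; 12 even; l₃=5∈[3,7].
(2·5+1)(2·2+1)(2·5+1) = 605
Δ: 2! 8! 2! / 13! → 1/38610
sum: t=0:+1/2880 t=1:−1/576 t=2:+1/2880 = -1/960
3j²(5 2 5; 0 0 0) = Δ·Π!·Σ² = 10/429  (sign +1)
sum: t=0:+1/2880 t=1:−1/1440 = -1/2880
3j²(5 2 5; -1 -1 2) = Δ·Π!·Σ² = 7/715  (sign +1)
combine: 4πI² = 605·10/429·7/715 = 70/507
take √, sign +1: I = 0.10481902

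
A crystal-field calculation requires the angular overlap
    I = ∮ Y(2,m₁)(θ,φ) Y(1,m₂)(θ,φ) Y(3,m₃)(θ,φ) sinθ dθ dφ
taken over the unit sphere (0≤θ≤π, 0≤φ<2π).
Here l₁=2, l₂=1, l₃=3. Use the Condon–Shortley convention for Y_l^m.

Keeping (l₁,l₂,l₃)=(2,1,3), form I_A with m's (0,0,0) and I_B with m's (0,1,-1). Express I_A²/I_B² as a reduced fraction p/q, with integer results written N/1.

3/2

l's match ⇒ only the (l;m) 3-j factors differ between A and B.
A: triangle coeff Δ(2,1,3) = 1/105; Σ_t [0,0]: t=0:+1/4 = 1/4; (3j)²=3/35 [(2 1 3; 0 0 0)], sign=-1
B: triangle coeff Δ(2,1,3) = 1/105; Σ_t [0,0]: t=0:+1/8 = 1/8; (3j)²=2/35 [(2 1 3; 0 1 -1)], sign=+1
I_A²/I_B² = (3/35)/(2/35) = 3/2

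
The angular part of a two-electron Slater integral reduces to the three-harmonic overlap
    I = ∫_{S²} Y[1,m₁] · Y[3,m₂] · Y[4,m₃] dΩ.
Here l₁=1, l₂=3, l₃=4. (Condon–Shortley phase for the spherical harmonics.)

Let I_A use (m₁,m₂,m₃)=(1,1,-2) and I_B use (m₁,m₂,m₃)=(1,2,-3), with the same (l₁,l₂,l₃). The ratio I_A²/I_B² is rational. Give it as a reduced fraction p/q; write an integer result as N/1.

5/7

l's match ⇒ only the (l;m) 3-j factors differ between A and B.
A: triangle coeff Δ(1,3,4) = 1/252; Σ_t [0,0]: t=0:+1/96 = 1/96; (3j)²=5/84 [(1 3 4; 1 1 -2)], sign=+1
B: triangle coeff Δ(1,3,4) = 1/252; Σ_t [0,0]: t=0:+1/240 = 1/240; (3j)²=1/12 [(1 3 4; 1 2 -3)], sign=-1
I_A²/I_B² = (5/84)/(1/12) = 5/7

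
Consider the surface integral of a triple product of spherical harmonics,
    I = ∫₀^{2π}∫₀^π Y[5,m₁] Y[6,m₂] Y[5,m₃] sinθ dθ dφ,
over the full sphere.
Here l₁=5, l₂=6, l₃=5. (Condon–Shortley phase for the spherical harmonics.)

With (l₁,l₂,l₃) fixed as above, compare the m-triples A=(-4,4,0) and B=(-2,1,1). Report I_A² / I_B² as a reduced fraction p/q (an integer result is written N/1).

15/32

l's match ⇒ only the (l;m) 3-j factors differ between A and B.
A: triangle coeff Δ(5,6,5) = 1/28588560; Σ_t [5,6]: t=5:−1/345600 t=6:+1/207360 = 1/518400; (3j)²=12/2431 [(5 6 5; -4 4 0)], sign=-1
B: triangle coeff Δ(5,6,5) = 1/28588560; Σ_t [3,6]: t=3:−1/41472 t=4:+1/10368 t=5:−1/23040 t=6:+1/518400 = 1/32400; (3j)²=128/12155 [(5 6 5; -2 1 1)], sign=+1
I_A²/I_B² = (12/2431)/(128/12155) = 15/32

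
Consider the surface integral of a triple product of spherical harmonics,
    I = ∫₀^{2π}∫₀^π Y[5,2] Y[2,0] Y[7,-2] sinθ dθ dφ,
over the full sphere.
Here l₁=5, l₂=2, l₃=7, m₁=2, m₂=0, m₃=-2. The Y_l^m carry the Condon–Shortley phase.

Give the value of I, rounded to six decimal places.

0.215014

m-sum 0 ✓  L=14 even ✓  3≤7≤7 ✓
Π(2lᵢ+1) = 11×5×15 = 825
triangle coeff Δ(5,2,7) = 1/15015
Σ_t [0,0]: t=0:+1/57600 = 1/57600
(3j)²=21/715 [(5 2 7; 0 0 0)], sign=-1
Σ_t [0,0]: t=0:+1/120960 = 1/120960
(3j)²=24/1001 [(5 2 7; 2 0 -2)], sign=-1
⇒ 4πI² = 1080/1859
I = (+1)√(1080/1859/(4π)) = 0.21501425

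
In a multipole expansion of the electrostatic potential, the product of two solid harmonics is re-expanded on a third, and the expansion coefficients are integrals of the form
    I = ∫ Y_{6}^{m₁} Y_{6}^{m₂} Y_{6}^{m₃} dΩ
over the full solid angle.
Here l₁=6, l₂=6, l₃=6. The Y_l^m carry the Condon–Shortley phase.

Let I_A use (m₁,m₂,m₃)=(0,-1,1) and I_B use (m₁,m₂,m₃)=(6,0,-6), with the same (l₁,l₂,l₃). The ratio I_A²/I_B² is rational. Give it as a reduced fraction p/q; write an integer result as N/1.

Same 6,6,6: normalisation and zero-m 3j drop out of the ratio.
A: Δ: 6! 6! 6! / 19! → 1/325909584; sum: t=0:+1/62208000 t=1:−1/691200 t=2:+1/82944 t=3:−1/62208 t=4:+1/276480 t=5:−1/10368000 = -1/518400; 3j²(6 6 6; 0 -1 1) = Δ·Π!·Σ² = 100/46189  (sign +1)
B: Δ: 6! 6! 6! / 19! → 1/325909584; sum: t=0:+1/373248000 = 1/373248000; 3j²(6 6 6; 6 0 -6) = Δ·Π!·Σ² = 11/4199  (sign +1)
I_A²/I_B² = (100/46189)/(11/4199) = 100/121

100/121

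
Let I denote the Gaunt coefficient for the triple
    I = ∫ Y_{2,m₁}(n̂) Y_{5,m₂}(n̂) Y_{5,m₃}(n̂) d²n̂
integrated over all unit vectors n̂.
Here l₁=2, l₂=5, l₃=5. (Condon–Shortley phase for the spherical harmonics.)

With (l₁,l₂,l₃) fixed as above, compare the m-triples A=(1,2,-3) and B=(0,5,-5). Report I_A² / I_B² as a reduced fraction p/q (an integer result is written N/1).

4/9

l's match ⇒ only the (l;m) 3-j factors differ between A and B.
A: triangle coeff Δ(2,5,5) = 1/38610; Σ_t [0,1]: t=0:+1/10080 t=1:−1/2880 = -1/4032; (3j)²=10/429 [(2 5 5; 1 2 -3)], sign=-1
B: triangle coeff Δ(2,5,5) = 1/38610; Σ_t [2,2]: t=2:+1/161280 = 1/161280; (3j)²=15/286 [(2 5 5; 0 5 -5)], sign=+1
I_A²/I_B² = (10/429)/(15/286) = 4/9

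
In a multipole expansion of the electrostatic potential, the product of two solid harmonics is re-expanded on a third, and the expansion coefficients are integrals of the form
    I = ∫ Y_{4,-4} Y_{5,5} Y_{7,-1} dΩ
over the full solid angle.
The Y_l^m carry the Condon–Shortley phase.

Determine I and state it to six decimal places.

Checks pass: Σm=0; 16 even; l₃=7∈[1,9].
(2·4+1)(2·5+1)(2·7+1) = 1485
Δ: 2! 6! 8! / 17! → 1/6126120
sum: t=0:+1/69120 t=1:−1/20736 t=2:+1/69120 = -1/51840
3j²(4 5 7; 0 0 0) = Δ·Π!·Σ² = 280/21879  (sign +1)
sum: t=2:+1/58060800 = 1/58060800
3j²(4 5 7; -4 5 -1) = Δ·Π!·Σ² = 1/4862  (sign +1)
combine: 4πI² = 1485·280/21879·1/4862 = 2100/537251
take √, sign +1: I = 0.01763665

0.017637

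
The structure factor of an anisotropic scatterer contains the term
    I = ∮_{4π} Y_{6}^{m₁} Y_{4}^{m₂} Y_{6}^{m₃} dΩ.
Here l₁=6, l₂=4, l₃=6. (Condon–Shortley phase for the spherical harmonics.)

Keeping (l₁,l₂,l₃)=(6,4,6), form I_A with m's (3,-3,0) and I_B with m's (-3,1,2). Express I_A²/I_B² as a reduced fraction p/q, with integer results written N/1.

Same 6,4,6: normalisation and zero-m 3j drop out of the ratio.
A: Δ: 4! 8! 4! / 17! → 1/15315300; sum: t=0:+1/103680 t=1:−1/207360 = 1/207360; 3j²(6 4 6; 3 -3 0) = Δ·Π!·Σ² = 21/2431  (sign +1)
B: Δ: 4! 8! 4! / 17! → 1/15315300; sum: t=1:−1/5806080 t=2:+1/120960 t=3:−1/34560 t=4:+1/103680 = -13/1161216; 3j²(6 4 6; -3 1 2) = Δ·Π!·Σ² = 65/5236  (sign -1)
I_A²/I_B² = (21/2431)/(65/5236) = 588/845

588/845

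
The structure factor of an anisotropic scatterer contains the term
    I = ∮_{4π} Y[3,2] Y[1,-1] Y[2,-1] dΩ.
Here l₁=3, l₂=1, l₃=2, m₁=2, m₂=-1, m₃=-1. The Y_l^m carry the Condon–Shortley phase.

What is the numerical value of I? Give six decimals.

Rules hold: Σm=0, L=6 even, 2≤2≤4.
N = 7·3·5 = 105
Δ = 2!·4!·0!/7! = 1/105
Racah Σ t=1..1: t=1:−1/4 = -1/4
⇒ 3j(3 1 2; 0 0 0)² = 3/35, sgn -1
Racah Σ t=0..0: t=0:+1/12 = 1/12
⇒ 3j(3 1 2; 2 -1 -1)² = 2/21, sgn -1
4πI² = N·(3j₀)²·(3jₘ)² = 6/7
I = +1·√(0.857143/4π) = 0.26116903

0.261169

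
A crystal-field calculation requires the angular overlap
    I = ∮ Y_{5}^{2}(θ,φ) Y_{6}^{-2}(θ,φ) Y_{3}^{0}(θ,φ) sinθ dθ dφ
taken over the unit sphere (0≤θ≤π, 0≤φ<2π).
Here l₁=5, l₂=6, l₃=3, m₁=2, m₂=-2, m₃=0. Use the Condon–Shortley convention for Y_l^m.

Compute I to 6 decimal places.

m-sum 0 ✓  L=14 even ✓  1≤3≤11 ✓
Π(2lᵢ+1) = 11×13×7 = 1001
triangle coeff Δ(5,6,3) = 1/675675
Σ_t [3,5]: t=3:−1/8640 t=4:+1/2304 t=5:−1/8640 = 7/34560
(3j)²=7/429 [(5 6 3; 0 0 0)], sign=-1
Σ_t [1,3]: t=1:−1/60480 t=2:+1/5760 t=3:−1/8640 = 1/24192
(3j)²=8/3003 [(5 6 3; 2 -2 0)], sign=-1
⇒ 4πI² = 56/1287
I = (+1)√(56/1287/(4π)) = 0.05884368

0.058844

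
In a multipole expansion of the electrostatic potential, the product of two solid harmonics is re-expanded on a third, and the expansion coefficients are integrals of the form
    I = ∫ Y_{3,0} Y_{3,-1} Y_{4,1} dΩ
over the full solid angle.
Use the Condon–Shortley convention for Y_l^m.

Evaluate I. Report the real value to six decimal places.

Checks pass: Σm=0; 10 even; l₃=4∈[0,6].
(2·3+1)(2·3+1)(2·4+1) = 441
Δ: 2! 4! 4! / 11! → 1/34650
sum: t=0:+1/72 t=1:−1/16 t=2:+1/72 = -5/144
3j²(3 3 4; 0 0 0) = Δ·Π!·Σ² = 2/77  (sign -1)
sum: t=0:+1/48 t=1:−1/24 t=2:+1/288 = -5/288
3j²(3 3 4; 0 -1 1) = Δ·Π!·Σ² = 5/462  (sign +1)
combine: 4πI² = 441·2/77·5/462 = 15/121
take √, sign -1: I = -0.09932258

-0.099323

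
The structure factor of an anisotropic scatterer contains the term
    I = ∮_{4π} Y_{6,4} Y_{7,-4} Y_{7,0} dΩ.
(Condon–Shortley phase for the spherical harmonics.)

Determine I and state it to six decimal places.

0.012650

m-sum 0 ✓  L=20 even ✓  1≤7≤13 ✓
Π(2lᵢ+1) = 13×15×15 = 2925
triangle coeff Δ(6,7,7) = 1/2444321880
Σ_t [0,6]: t=0:+1/2612736000 t=1:−1/20736000 t=2:+1/1658880 t=3:−1/746496 t=4:+1/1658880 t=5:−1/20736000 t=6:+1/2612736000 = -1/4354560
(3j)²=1000/138567 [(6 7 7; 0 0 0)], sign=+1
Σ_t [0,2]: t=0:+1/24883200 t=1:−1/20736000 t=2:+1/174182400 = -1/435456000
(3j)²=2/20995 [(6 7 7; 4 -4 0)], sign=+1
⇒ 4πI² = 30000/14919047
I = (+1)√(30000/14919047/(4π)) = 0.01264984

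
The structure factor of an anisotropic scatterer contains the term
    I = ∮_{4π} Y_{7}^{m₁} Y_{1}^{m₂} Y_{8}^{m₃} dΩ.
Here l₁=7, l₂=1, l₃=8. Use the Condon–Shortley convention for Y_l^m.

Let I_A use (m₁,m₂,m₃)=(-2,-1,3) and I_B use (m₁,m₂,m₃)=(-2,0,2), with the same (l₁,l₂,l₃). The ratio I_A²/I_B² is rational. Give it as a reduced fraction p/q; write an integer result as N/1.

l's match ⇒ only the (l;m) 3-j factors differ between A and B.
A: triangle coeff Δ(7,1,8) = 1/2040; Σ_t [0,0]: t=0:+1/87091200 = 1/87091200; (3j)²=11/408 [(7 1 8; -2 -1 3)], sign=-1
B: triangle coeff Δ(7,1,8) = 1/2040; Σ_t [0,0]: t=0:+1/43545600 = 1/43545600; (3j)²=1/34 [(7 1 8; -2 0 2)], sign=+1
I_A²/I_B² = (11/408)/(1/34) = 11/12

11/12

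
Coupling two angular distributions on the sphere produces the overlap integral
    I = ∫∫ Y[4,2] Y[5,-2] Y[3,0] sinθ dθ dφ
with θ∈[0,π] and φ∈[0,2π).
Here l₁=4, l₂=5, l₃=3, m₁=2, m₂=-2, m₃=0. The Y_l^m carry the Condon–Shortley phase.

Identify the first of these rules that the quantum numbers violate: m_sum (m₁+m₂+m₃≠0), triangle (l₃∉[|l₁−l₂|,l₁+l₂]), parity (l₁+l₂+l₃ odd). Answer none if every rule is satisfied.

azimuthal sum: 2 − 2 + 0 = 0  ✓
1 ≤ 3 ≤ 9 (triangle on l)  ✓
L = 4 + 5 + 3 = 12 (even)  ✓

none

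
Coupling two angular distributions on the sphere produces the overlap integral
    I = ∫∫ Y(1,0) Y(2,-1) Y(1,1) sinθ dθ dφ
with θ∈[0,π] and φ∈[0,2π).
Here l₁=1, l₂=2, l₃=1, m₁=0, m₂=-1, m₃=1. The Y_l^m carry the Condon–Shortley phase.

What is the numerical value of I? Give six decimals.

Checks pass: Σm=0; 4 even; l₃=1∈[1,3].
(2·1+1)(2·2+1)(2·1+1) = 45
Δ: 2! 0! 2! / 5! → 1/30
sum: t=1:−1/1 = -1/1
3j²(1 2 1; 0 0 0) = Δ·Π!·Σ² = 2/15  (sign +1)
sum: t=1:−1/2 = -1/2
3j²(1 2 1; 0 -1 1) = Δ·Π!·Σ² = 1/10  (sign -1)
combine: 4πI² = 45·2/15·1/10 = 3/5
take √, sign -1: I = -0.21850969

-0.218510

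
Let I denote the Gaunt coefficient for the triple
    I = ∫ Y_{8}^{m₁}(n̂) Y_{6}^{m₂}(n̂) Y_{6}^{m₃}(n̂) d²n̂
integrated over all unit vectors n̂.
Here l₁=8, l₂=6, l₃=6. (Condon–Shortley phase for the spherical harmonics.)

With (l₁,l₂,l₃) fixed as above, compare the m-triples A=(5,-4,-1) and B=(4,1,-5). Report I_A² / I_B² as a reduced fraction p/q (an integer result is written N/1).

26/11

Shared (l₁,l₂,l₃)=(8,6,6): N and (l;000)² cancel in I_A²/I_B².
A: Δ = 8!·8!·4!/21! = 1/1309458150; Racah Σ t=0..2: t=0:+1/116121600 t=1:−1/43545600 t=2:+1/174182400 = -1/116121600; ⇒ 3j(8 6 6; 5 -4 -1)² = 3/323, sgn +1
B: Δ = 8!·8!·4!/21! = 1/1309458150; Racah Σ t=3..4: t=3:−1/87091200 t=4:+1/139345920 = -1/232243200; ⇒ 3j(8 6 6; 4 1 -5)² = 33/8398, sgn +1
I_A²/I_B² = (3/323)/(33/8398) = 26/11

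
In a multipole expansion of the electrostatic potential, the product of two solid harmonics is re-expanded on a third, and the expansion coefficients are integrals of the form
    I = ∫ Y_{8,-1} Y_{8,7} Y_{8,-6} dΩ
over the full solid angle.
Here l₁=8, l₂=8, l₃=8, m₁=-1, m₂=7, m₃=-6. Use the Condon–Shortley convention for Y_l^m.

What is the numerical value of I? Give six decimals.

Rules hold: Σm=0, L=24 even, 0≤8≤16.
N = 17·17·17 = 4913
Δ = 8!·8!·8!/25! = 1/236637794250
Racah Σ t=0..8: t=0:+1/65548320768000 t=1:−1/128024064000 t=2:+1/2985984000 t=3:−1/373248000 t=4:+1/191102976 t=5:−1/373248000 t=6:+1/2985984000 t=7:−1/128024064000 t=8:+1/65548320768000 = 11/20808990720
⇒ 3j(8 8 8; 0 0 0)² = 490/96577, sgn +1
Racah Σ t=7..8: t=7:−1/292626432000 t=8:+1/1024192512000 = -1/409677004800
⇒ 3j(8 8 8; -1 7 -6)² = 78/7429, sgn -1
4πI² = N·(3j₀)²·(3jₘ)² = 49980/190969
I = -1·√(0.261718/4π) = -0.14431509

-0.144315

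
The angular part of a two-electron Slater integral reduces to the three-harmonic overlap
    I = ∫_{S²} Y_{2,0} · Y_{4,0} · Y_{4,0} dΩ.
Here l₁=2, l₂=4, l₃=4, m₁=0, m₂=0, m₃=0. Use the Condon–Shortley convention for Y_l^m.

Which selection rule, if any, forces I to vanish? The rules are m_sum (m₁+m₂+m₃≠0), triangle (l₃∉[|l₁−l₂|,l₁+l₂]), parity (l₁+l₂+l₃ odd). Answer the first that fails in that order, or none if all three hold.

m₁+m₂+m₃ = 0 + 0 + 0 = 0  ✓
triangle: |2−4|=2 ≤ l₃=4 ≤ 2+4=6  ✓
parity: l₁+l₂+l₃ = 10 is even  ✓

none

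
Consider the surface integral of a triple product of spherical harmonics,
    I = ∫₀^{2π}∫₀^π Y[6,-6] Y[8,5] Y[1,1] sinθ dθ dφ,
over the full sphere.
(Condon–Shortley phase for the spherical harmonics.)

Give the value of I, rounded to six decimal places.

|6−8|≤1≤6+8 violated ⇒ I = 0

0.000000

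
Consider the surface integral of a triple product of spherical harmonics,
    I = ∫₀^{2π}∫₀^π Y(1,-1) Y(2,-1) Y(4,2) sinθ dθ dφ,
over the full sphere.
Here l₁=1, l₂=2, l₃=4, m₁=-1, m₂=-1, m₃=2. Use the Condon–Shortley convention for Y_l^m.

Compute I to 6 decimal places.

0.000000

|1−2|≤4≤1+2 violated ⇒ I = 0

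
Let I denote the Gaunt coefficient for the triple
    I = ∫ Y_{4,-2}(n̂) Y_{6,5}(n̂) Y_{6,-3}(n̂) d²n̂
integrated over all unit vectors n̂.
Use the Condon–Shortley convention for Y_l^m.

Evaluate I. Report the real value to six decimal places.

Checks pass: Σm=0; 16 even; l₃=6∈[2,10].
(2·4+1)(2·6+1)(2·6+1) = 1521
Δ: 4! 4! 8! / 17! → 1/15315300
sum: t=0:+1/829440 t=1:−1/25920 t=2:+1/9216 t=3:−1/25920 t=4:+1/829440 = 7/207360
3j²(4 6 6; 0 0 0) = Δ·Π!·Σ² = 28/2431  (sign +1)
sum: t=3:−1/1451520 t=4:+1/483840 = 1/725760
3j²(4 6 6; -2 5 -3) = Δ·Π!·Σ² = 24/1547  (sign -1)
combine: 4πI² = 1521·28/2431·24/1547 = 864/3179
take √, sign -1: I = -0.14706410

-0.147064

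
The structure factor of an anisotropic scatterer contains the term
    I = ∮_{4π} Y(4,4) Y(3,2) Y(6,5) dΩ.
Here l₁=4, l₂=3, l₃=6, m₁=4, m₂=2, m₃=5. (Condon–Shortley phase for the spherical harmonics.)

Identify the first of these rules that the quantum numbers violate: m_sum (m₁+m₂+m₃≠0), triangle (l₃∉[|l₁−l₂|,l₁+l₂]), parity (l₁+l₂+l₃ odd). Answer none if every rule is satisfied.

m_sum

Σmᵢ = 11  ✗
l₃∈[|l₁−l₂|,l₁+l₂]=[1,7], have l₃=6
Σlᵢ = 13 ⇒ odd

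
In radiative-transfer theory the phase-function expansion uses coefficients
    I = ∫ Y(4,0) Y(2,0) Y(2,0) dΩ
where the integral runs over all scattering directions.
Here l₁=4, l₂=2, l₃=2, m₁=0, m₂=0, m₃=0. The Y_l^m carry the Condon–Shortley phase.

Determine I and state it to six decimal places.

0.241796

Checks pass: Σm=0; 8 even; l₃=2∈[2,6].
(2·4+1)(2·2+1)(2·2+1) = 225
Δ: 4! 4! 0! / 9! → 1/630
sum: t=2:+1/16 = 1/16
3j²(4 2 2; 0 0 0) = Δ·Π!·Σ² = 2/35  (sign +1)
(m-triple is (0,0,0) — same symbol as above.)
combine: 4πI² = 225·2/35·2/35 = 36/49
take √, sign +1: I = 0.24179554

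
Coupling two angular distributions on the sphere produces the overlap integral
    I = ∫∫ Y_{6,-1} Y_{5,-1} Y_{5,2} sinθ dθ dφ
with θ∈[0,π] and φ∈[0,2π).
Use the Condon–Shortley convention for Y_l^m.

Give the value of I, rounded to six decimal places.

Checks pass: Σm=0; 16 even; l₃=5∈[1,11].
(2·6+1)(2·5+1)(2·5+1) = 1573
Δ: 6! 6! 4! / 17! → 1/28588560
sum: t=1:−1/345600 t=2:+1/13824 t=3:−1/5184 t=4:+1/13824 t=5:−1/345600 = -7/129600
3j²(6 5 5; 0 0 0) = Δ·Π!·Σ² = 80/7293  (sign +1)
sum: t=1:−1/518400 t=2:+1/23040 t=3:−1/10368 t=4:+1/41472 = -1/32400
3j²(6 5 5; -1 -1 2) = Δ·Π!·Σ² = 128/12155  (sign +1)
combine: 4πI² = 1573·80/7293·128/12155 = 2048/11271
take √, sign +1: I = 0.12024827

0.120248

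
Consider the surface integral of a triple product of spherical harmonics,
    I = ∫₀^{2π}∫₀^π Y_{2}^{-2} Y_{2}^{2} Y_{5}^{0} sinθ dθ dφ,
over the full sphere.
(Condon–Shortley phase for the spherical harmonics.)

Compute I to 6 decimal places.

0.000000

|2−2|≤5≤2+2 violated ⇒ I = 0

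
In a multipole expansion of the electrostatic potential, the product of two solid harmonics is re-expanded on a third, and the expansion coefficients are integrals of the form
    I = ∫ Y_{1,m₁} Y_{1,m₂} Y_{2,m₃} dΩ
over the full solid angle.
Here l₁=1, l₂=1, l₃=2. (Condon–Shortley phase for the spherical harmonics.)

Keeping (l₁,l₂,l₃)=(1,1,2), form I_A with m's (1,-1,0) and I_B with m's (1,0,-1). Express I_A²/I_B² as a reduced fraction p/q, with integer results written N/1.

1/3

Shared (l₁,l₂,l₃)=(1,1,2): N and (l;000)² cancel in I_A²/I_B².
A: Δ = 0!·2!·2!/5! = 1/30; Racah Σ t=0..0: t=0:+1/4 = 1/4; ⇒ 3j(1 1 2; 1 -1 0)² = 1/30, sgn +1
B: Δ = 0!·2!·2!/5! = 1/30; Racah Σ t=0..0: t=0:+1/2 = 1/2; ⇒ 3j(1 1 2; 1 0 -1)² = 1/10, sgn -1
I_A²/I_B² = (1/30)/(1/10) = 1/3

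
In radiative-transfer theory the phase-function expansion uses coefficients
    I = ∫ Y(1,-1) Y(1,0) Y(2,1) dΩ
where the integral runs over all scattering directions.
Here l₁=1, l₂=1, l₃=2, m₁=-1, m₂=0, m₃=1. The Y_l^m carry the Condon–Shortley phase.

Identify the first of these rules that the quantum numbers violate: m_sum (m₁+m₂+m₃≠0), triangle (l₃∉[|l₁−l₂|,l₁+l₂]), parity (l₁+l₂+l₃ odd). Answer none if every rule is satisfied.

m₁+m₂+m₃ = -1 + 0 + 1 = 0  ✓
triangle: |1−1|=0 ≤ l₃=2 ≤ 1+1=2  ✓
parity: l₁+l₂+l₃ = 4 is even  ✓

none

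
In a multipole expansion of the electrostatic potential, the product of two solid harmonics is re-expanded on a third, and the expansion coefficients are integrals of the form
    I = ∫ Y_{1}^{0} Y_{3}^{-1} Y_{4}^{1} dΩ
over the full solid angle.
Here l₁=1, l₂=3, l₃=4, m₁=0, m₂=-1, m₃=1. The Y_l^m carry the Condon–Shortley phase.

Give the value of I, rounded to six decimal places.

-0.238414

Rules hold: Σm=0, L=8 even, 2≤4≤4.
N = 3·7·9 = 189
Δ = 0!·2!·6!/9! = 1/252
Racah Σ t=0..0: t=0:+1/36 = 1/36
⇒ 3j(1 3 4; 0 0 0)² = 4/63, sgn +1
Racah Σ t=0..0: t=0:+1/48 = 1/48
⇒ 3j(1 3 4; 0 -1 1)² = 5/84, sgn -1
4πI² = N·(3j₀)²·(3jₘ)² = 5/7
I = -1·√(0.714286/4π) = -0.23841361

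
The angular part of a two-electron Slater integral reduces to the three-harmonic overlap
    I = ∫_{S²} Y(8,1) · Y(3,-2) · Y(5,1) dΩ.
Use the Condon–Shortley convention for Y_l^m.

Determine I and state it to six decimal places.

-0.124685

Rules hold: Σm=0, L=16 even, 5≤5≤11.
N = 17·7·11 = 1309
Δ = 6!·10!·0!/17! = 1/136136
Racah Σ t=3..3: t=3:−1/518400 = -1/518400
⇒ 3j(8 3 5; 0 0 0)² = 56/2431, sgn +1
Racah Σ t=1..1: t=1:−1/2073600 = -1/2073600
⇒ 3j(8 3 5; 1 -2 1)² = 63/9724, sgn -1
4πI² = N·(3j₀)²·(3jₘ)² = 6174/31603
I = -1·√(0.195361/4π) = -0.12468500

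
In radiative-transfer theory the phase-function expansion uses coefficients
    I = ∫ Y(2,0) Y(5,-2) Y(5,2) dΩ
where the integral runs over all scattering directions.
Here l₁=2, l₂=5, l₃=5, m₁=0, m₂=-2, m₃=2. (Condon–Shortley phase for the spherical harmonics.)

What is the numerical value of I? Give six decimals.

0.097044

m-sum 0 ✓  L=12 even ✓  3≤5≤7 ✓
Π(2lᵢ+1) = 5×11×11 = 605
triangle coeff Δ(2,5,5) = 1/38610
Σ_t [0,2]: t=0:+1/2880 t=1:−1/576 t=2:+1/2880 = -1/960
(3j)²=10/429 [(2 5 5; 0 0 0)], sign=+1
Σ_t [0,2]: t=0:+1/2880 t=1:−1/1440 t=2:+1/20160 = -1/3360
(3j)²=6/715 [(2 5 5; 0 -2 2)], sign=+1
⇒ 4πI² = 20/169
I = (+1)√(20/169/(4π)) = 0.09704356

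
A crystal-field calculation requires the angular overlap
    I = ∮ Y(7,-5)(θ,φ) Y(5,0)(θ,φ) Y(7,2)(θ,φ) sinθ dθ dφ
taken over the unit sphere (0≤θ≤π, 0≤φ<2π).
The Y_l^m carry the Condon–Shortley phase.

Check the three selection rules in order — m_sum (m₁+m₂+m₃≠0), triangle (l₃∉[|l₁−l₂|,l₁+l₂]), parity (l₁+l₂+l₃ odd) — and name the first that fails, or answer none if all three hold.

m_sum

Σmᵢ = -3  ✗
l₃∈[|l₁−l₂|,l₁+l₂]=[2,12], have l₃=7
Σlᵢ = 19 ⇒ odd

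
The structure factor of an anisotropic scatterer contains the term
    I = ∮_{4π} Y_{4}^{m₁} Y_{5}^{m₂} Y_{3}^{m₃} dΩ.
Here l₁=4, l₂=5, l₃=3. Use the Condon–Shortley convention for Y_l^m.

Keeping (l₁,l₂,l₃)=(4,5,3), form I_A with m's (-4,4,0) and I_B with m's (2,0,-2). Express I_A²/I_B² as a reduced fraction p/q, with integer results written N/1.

Shared (l₁,l₂,l₃)=(4,5,3): N and (l;000)² cancel in I_A²/I_B².
A: Δ = 6!·2!·4!/13! = 1/180180; Racah Σ t=6..6: t=6:+1/8640 = 1/8640; ⇒ 3j(4 5 3; -4 4 0)² = 28/715, sgn -1
B: Δ = 6!·2!·4!/13! = 1/180180; Racah Σ t=1..2: t=1:−1/2880 t=2:+1/576 = 1/720; ⇒ 3j(4 5 3; 2 0 -2)² = 80/3003, sgn -1
I_A²/I_B² = (28/715)/(80/3003) = 147/100

147/100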